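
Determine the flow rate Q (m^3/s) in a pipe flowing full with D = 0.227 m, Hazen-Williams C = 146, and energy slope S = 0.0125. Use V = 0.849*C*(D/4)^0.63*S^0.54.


For a full circular pipe, R = D/4 = 0.227/4 = 0.0568 m.
V = 0.849 * 146 * 0.0568^0.63 * 0.0125^0.54
  = 0.849 * 146 * 0.164058 * 0.093828
  = 1.9081 m/s.
Pipe area A = pi*D^2/4 = pi*0.227^2/4 = 0.0405 m^2.
Q = A * V = 0.0405 * 1.9081 = 0.0772 m^3/s.

0.0772


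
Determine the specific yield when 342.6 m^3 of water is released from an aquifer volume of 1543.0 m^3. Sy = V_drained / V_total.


Specific yield Sy = Volume drained / Total volume.
Sy = 342.6 / 1543.0
   = 0.222.

0.222


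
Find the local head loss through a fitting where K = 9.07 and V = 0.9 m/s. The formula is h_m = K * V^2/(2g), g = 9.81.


Minor loss formula: h_m = K * V^2/(2g).
V^2 = 0.9^2 = 0.81.
V^2/(2g) = 0.81 / 19.62 = 0.0413 m.
h_m = 9.07 * 0.0413 = 0.3744 m.

0.3744


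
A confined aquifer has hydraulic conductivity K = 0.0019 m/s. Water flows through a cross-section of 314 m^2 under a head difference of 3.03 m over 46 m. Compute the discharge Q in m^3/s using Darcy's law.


Darcy's law: Q = K * A * i, where i = dh/L.
Hydraulic gradient i = 3.03 / 46 = 0.06587.
Q = 0.0019 * 314 * 0.06587
  = 0.0393 m^3/s.

0.0393


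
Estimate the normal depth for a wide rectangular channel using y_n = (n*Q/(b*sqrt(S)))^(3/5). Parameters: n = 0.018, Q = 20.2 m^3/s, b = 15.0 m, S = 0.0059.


We use the wide-channel approximation y_n = (n*Q/(b*sqrt(S)))^(3/5).
sqrt(S) = sqrt(0.0059) = 0.076811.
Numerator: n*Q = 0.018 * 20.2 = 0.3636.
Denominator: b*sqrt(S) = 15.0 * 0.076811 = 1.152165.
arg = 0.3156.
y_n = 0.3156^(3/5) = 0.5006 m.

0.5006


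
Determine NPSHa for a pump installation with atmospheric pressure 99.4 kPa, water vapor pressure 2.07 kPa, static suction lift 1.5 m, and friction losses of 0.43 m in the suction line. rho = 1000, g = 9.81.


NPSHa = p_atm/(rho*g) - z_s - hf_s - p_vap/(rho*g).
p_atm/(rho*g) = 99.4*1000 / (1000*9.81) = 10.133 m.
p_vap/(rho*g) = 2.07*1000 / (1000*9.81) = 0.211 m.
NPSHa = 10.133 - 1.5 - 0.43 - 0.211
      = 7.99 m.

7.99


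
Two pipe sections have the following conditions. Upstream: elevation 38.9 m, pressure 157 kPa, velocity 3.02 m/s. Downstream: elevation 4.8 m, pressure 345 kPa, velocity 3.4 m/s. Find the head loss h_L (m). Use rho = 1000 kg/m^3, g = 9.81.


Total head at each section: H = z + p/(rho*g) + V^2/(2g).
H1 = 38.9 + 157*1000/(1000*9.81) + 3.02^2/(2*9.81)
   = 38.9 + 16.004 + 0.4649
   = 55.369 m.
H2 = 4.8 + 345*1000/(1000*9.81) + 3.4^2/(2*9.81)
   = 4.8 + 35.168 + 0.5892
   = 40.557 m.
h_L = H1 - H2 = 55.369 - 40.557 = 14.812 m.

14.812


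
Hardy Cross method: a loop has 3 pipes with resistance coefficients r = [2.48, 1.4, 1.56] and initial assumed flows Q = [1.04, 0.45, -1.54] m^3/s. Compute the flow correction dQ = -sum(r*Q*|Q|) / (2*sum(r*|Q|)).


Numerator terms (r*Q*|Q|): 2.48*1.04*|1.04| = 2.6824; 1.4*0.45*|0.45| = 0.2835; 1.56*-1.54*|-1.54| = -3.6997.
Sum of numerator = -0.7338.
Denominator terms (r*|Q|): 2.48*|1.04| = 2.5792; 1.4*|0.45| = 0.63; 1.56*|-1.54| = 2.4024.
2 * sum of denominator = 2 * 5.6116 = 11.2232.
dQ = --0.7338 / 11.2232 = 0.0654 m^3/s.

0.0654


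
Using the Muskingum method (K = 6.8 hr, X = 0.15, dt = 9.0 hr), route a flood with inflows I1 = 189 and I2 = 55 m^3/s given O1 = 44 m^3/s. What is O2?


Muskingum coefficients:
denom = 2*K*(1-X) + dt = 2*6.8*(1-0.15) + 9.0 = 20.56.
C0 = (dt - 2*K*X)/denom = (9.0 - 2*6.8*0.15)/20.56 = 0.3385.
C1 = (dt + 2*K*X)/denom = (9.0 + 2*6.8*0.15)/20.56 = 0.537.
C2 = (2*K*(1-X) - dt)/denom = 0.1245.
O2 = C0*I2 + C1*I1 + C2*O1
   = 0.3385*55 + 0.537*189 + 0.1245*44
   = 125.58 m^3/s.

125.58


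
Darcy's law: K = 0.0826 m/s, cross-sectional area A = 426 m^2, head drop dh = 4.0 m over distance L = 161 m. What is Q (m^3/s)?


Darcy's law: Q = K * A * i, where i = dh/L.
Hydraulic gradient i = 4.0 / 161 = 0.024845.
Q = 0.0826 * 426 * 0.024845
  = 0.8742 m^3/s.

0.8742


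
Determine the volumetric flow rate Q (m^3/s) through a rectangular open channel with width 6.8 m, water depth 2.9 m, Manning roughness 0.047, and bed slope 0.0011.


For a rectangular channel, the cross-sectional area A = b * y = 6.8 * 2.9 = 19.72 m^2.
The wetted perimeter P = b + 2y = 6.8 + 2*2.9 = 12.6 m.
Hydraulic radius R = A/P = 19.72/12.6 = 1.5651 m.
Velocity V = (1/n)*R^(2/3)*S^(1/2) = (1/0.047)*1.5651^(2/3)*0.0011^(1/2) = 0.9512 m/s.
Discharge Q = A * V = 19.72 * 0.9512 = 18.758 m^3/s.

18.758


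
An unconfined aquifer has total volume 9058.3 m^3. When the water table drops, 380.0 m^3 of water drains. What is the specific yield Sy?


Specific yield Sy = Volume drained / Total volume.
Sy = 380.0 / 9058.3
   = 0.042.

0.042


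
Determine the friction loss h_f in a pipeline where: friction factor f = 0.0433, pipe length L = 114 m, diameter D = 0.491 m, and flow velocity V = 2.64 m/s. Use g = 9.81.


Darcy-Weisbach equation: h_f = f * (L/D) * V^2/(2g).
f * L/D = 0.0433 * 114/0.491 = 10.0534.
V^2/(2g) = 2.64^2 / (2*9.81) = 6.9696 / 19.62 = 0.3552 m.
h_f = 10.0534 * 0.3552 = 3.571 m.

3.571


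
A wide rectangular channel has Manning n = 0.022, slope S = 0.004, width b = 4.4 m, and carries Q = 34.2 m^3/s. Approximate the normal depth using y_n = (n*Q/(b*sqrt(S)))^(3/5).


We use the wide-channel approximation y_n = (n*Q/(b*sqrt(S)))^(3/5).
sqrt(S) = sqrt(0.004) = 0.063246.
Numerator: n*Q = 0.022 * 34.2 = 0.7524.
Denominator: b*sqrt(S) = 4.4 * 0.063246 = 0.278282.
arg = 2.7037.
y_n = 2.7037^(3/5) = 1.8163 m.

1.8163


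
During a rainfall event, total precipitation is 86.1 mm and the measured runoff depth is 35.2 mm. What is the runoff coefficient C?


The runoff coefficient C = runoff depth / rainfall depth.
C = 35.2 / 86.1
  = 0.4088.

0.4088


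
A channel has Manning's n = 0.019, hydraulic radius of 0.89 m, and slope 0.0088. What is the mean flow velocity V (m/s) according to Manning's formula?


Manning's equation gives V = (1/n) * R^(2/3) * S^(1/2).
First, compute R^(2/3) = 0.89^(2/3) = 0.9253.
Next, S^(1/2) = 0.0088^(1/2) = 0.093808.
Then 1/n = 1/0.019 = 52.63.
V = 52.63 * 0.9253 * 0.093808 = 4.5682 m/s.

4.5682


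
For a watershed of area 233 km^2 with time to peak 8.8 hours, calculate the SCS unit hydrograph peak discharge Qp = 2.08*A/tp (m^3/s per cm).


SCS formula: Qp = 2.08 * A / tp.
Qp = 2.08 * 233 / 8.8
   = 484.64 / 8.8
   = 55.07 m^3/s per cm.

55.07


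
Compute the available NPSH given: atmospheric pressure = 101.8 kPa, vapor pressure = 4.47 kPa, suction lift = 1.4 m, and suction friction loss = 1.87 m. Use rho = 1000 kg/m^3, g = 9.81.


NPSHa = p_atm/(rho*g) - z_s - hf_s - p_vap/(rho*g).
p_atm/(rho*g) = 101.8*1000 / (1000*9.81) = 10.377 m.
p_vap/(rho*g) = 4.47*1000 / (1000*9.81) = 0.456 m.
NPSHa = 10.377 - 1.4 - 1.87 - 0.456
      = 6.65 m.

6.65


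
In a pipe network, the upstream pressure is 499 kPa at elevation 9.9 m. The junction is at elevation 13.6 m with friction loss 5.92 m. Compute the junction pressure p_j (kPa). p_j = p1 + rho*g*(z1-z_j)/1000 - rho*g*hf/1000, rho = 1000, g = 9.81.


Junction pressure: p_j = p1 + rho*g*(z1 - z_j)/1000 - rho*g*hf/1000.
Elevation term = 1000*9.81*(9.9 - 13.6)/1000 = -36.297 kPa.
Friction term = 1000*9.81*5.92/1000 = 58.075 kPa.
p_j = 499 + -36.297 - 58.075 = 404.63 kPa.

404.63


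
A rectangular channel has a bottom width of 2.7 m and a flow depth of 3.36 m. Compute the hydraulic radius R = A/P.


For a rectangular section:
Flow area A = b * y = 2.7 * 3.36 = 9.07 m^2.
Wetted perimeter P = b + 2y = 2.7 + 2*3.36 = 9.42 m.
Hydraulic radius R = A/P = 9.07 / 9.42 = 0.9631 m.

0.9631


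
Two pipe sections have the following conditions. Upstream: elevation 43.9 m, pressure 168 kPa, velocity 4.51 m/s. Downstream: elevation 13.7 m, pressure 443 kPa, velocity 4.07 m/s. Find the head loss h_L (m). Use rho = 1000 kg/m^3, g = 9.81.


Total head at each section: H = z + p/(rho*g) + V^2/(2g).
H1 = 43.9 + 168*1000/(1000*9.81) + 4.51^2/(2*9.81)
   = 43.9 + 17.125 + 1.0367
   = 62.062 m.
H2 = 13.7 + 443*1000/(1000*9.81) + 4.07^2/(2*9.81)
   = 13.7 + 45.158 + 0.8443
   = 59.702 m.
h_L = H1 - H2 = 62.062 - 59.702 = 2.36 m.

2.36


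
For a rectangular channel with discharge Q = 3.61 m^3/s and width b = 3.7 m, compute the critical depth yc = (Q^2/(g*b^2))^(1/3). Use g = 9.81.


Using yc = (Q^2 / (g * b^2))^(1/3):
Q^2 = 3.61^2 = 13.03.
g * b^2 = 9.81 * 3.7^2 = 9.81 * 13.69 = 134.3.
Q^2 / (g*b^2) = 13.03 / 134.3 = 0.097.
yc = 0.097^(1/3) = 0.4595 m.

0.4595


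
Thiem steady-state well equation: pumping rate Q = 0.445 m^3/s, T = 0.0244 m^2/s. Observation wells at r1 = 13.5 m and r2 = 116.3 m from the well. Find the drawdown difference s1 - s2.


Thiem equation: s1 - s2 = Q/(2*pi*T) * ln(r2/r1).
ln(r2/r1) = ln(116.3/13.5) = 2.1535.
Q/(2*pi*T) = 0.445 / (2*pi*0.0244) = 0.445 / 0.1533 = 2.9026.
s1 - s2 = 2.9026 * 2.1535 = 6.2507 m.

6.2507


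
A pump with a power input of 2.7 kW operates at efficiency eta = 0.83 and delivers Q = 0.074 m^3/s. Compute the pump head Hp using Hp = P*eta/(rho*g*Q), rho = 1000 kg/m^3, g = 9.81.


Pump head formula: Hp = P * eta / (rho * g * Q).
Numerator: P * eta = 2.7 * 1000 * 0.83 = 2241.0 W.
Denominator: rho * g * Q = 1000 * 9.81 * 0.074 = 725.94.
Hp = 2241.0 / 725.94 = 3.09 m.

3.09


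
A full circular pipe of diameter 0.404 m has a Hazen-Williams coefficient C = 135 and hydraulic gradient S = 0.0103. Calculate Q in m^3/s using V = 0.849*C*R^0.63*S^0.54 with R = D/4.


For a full circular pipe, R = D/4 = 0.404/4 = 0.101 m.
V = 0.849 * 135 * 0.101^0.63 * 0.0103^0.54
  = 0.849 * 135 * 0.235897 * 0.084515
  = 2.2851 m/s.
Pipe area A = pi*D^2/4 = pi*0.404^2/4 = 0.1282 m^2.
Q = A * V = 0.1282 * 2.2851 = 0.2929 m^3/s.

0.2929


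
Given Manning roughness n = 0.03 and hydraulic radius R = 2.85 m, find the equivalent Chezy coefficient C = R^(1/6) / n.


The Chezy coefficient relates to Manning's n through C = R^(1/6) / n.
R^(1/6) = 2.85^(1/6) = 1.190714.
C = 1.190714 / 0.03 = 39.69 m^(1/2)/s.

39.69


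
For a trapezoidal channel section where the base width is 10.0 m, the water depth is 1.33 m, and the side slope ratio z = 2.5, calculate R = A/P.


For a trapezoidal section with side slope z:
A = (b + z*y)*y = (10.0 + 2.5*1.33)*1.33 = 17.722 m^2.
P = b + 2*y*sqrt(1 + z^2) = 10.0 + 2*1.33*sqrt(1 + 2.5^2) = 17.162 m.
R = A/P = 17.722 / 17.162 = 1.0326 m.

1.0326


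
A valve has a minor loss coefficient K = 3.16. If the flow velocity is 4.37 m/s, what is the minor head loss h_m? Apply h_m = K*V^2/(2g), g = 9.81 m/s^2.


Minor loss formula: h_m = K * V^2/(2g).
V^2 = 4.37^2 = 19.0969.
V^2/(2g) = 19.0969 / 19.62 = 0.9733 m.
h_m = 3.16 * 0.9733 = 3.0757 m.

3.0757


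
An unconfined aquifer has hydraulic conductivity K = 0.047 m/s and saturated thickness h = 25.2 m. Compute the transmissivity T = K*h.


Transmissivity is defined as T = K * h.
T = 0.047 * 25.2
  = 1.1844 m^2/s.

1.1844


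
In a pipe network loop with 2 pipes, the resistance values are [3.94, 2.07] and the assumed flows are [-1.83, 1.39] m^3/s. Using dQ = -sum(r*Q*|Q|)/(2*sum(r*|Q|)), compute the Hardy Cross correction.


Numerator terms (r*Q*|Q|): 3.94*-1.83*|-1.83| = -13.1947; 2.07*1.39*|1.39| = 3.9994.
Sum of numerator = -9.1952.
Denominator terms (r*|Q|): 3.94*|-1.83| = 7.2102; 2.07*|1.39| = 2.8773.
2 * sum of denominator = 2 * 10.0875 = 20.175.
dQ = --9.1952 / 20.175 = 0.4558 m^3/s.

0.4558


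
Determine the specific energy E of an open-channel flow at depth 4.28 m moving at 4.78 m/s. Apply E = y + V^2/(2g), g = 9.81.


Specific energy E = y + V^2/(2g).
Velocity head = V^2/(2g) = 4.78^2 / (2*9.81) = 22.8484 / 19.62 = 1.1645 m.
E = 4.28 + 1.1645 = 5.4445 m.

5.4445


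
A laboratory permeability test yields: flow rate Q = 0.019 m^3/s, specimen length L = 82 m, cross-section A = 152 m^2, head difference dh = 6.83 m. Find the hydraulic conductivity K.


From K = Q*L / (A*dh):
Numerator: Q*L = 0.019 * 82 = 1.558.
Denominator: A*dh = 152 * 6.83 = 1038.16.
K = 1.558 / 1038.16 = 0.001501 m/s.

0.001501


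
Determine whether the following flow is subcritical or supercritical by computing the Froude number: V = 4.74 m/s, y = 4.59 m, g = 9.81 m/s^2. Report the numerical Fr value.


The Froude number is defined as Fr = V / sqrt(g*y).
g*y = 9.81 * 4.59 = 45.0279.
sqrt(g*y) = sqrt(45.0279) = 6.7103.
Fr = 4.74 / 6.7103 = 0.7064.
Since Fr < 1, the flow is subcritical.

0.7064


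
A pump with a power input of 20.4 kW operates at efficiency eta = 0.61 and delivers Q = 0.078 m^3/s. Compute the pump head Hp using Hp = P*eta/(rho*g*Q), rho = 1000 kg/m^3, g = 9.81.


Pump head formula: Hp = P * eta / (rho * g * Q).
Numerator: P * eta = 20.4 * 1000 * 0.61 = 12444.0 W.
Denominator: rho * g * Q = 1000 * 9.81 * 0.078 = 765.18.
Hp = 12444.0 / 765.18 = 16.26 m.

16.26


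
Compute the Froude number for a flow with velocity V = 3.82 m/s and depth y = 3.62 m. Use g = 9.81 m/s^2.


The Froude number is defined as Fr = V / sqrt(g*y).
g*y = 9.81 * 3.62 = 35.5122.
sqrt(g*y) = sqrt(35.5122) = 5.9592.
Fr = 3.82 / 5.9592 = 0.641.

0.641


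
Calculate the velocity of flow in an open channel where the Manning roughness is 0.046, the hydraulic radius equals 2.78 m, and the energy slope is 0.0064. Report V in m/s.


Manning's equation gives V = (1/n) * R^(2/3) * S^(1/2).
First, compute R^(2/3) = 2.78^(2/3) = 1.9771.
Next, S^(1/2) = 0.0064^(1/2) = 0.08.
Then 1/n = 1/0.046 = 21.74.
V = 21.74 * 1.9771 * 0.08 = 3.4384 m/s.

3.4384


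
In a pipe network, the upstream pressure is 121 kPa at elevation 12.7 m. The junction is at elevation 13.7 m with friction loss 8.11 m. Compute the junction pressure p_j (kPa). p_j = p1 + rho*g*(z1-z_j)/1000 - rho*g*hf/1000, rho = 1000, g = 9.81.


Junction pressure: p_j = p1 + rho*g*(z1 - z_j)/1000 - rho*g*hf/1000.
Elevation term = 1000*9.81*(12.7 - 13.7)/1000 = -9.81 kPa.
Friction term = 1000*9.81*8.11/1000 = 79.559 kPa.
p_j = 121 + -9.81 - 79.559 = 31.63 kPa.

31.63


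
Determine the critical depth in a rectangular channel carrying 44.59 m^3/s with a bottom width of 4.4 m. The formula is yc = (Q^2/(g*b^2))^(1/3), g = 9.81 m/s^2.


Using yc = (Q^2 / (g * b^2))^(1/3):
Q^2 = 44.59^2 = 1988.27.
g * b^2 = 9.81 * 4.4^2 = 9.81 * 19.36 = 189.92.
Q^2 / (g*b^2) = 1988.27 / 189.92 = 10.469.
yc = 10.469^(1/3) = 2.1876 m.

2.1876


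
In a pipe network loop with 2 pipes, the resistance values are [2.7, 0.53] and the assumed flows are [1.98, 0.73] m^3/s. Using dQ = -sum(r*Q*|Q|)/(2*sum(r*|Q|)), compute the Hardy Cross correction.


Numerator terms (r*Q*|Q|): 2.7*1.98*|1.98| = 10.5851; 0.53*0.73*|0.73| = 0.2824.
Sum of numerator = 10.8675.
Denominator terms (r*|Q|): 2.7*|1.98| = 5.346; 0.53*|0.73| = 0.3869.
2 * sum of denominator = 2 * 5.7329 = 11.4658.
dQ = -10.8675 / 11.4658 = -0.9478 m^3/s.

-0.9478


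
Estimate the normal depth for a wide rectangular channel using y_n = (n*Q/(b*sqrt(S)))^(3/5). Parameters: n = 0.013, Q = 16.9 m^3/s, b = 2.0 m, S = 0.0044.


We use the wide-channel approximation y_n = (n*Q/(b*sqrt(S)))^(3/5).
sqrt(S) = sqrt(0.0044) = 0.066332.
Numerator: n*Q = 0.013 * 16.9 = 0.2197.
Denominator: b*sqrt(S) = 2.0 * 0.066332 = 0.132664.
arg = 1.6561.
y_n = 1.6561^(3/5) = 1.3535 m.

1.3535


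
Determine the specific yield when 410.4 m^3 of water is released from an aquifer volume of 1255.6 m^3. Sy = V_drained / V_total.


Specific yield Sy = Volume drained / Total volume.
Sy = 410.4 / 1255.6
   = 0.3269.

0.3269


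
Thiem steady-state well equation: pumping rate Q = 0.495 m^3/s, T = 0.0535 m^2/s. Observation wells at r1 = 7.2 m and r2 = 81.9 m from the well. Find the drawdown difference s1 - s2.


Thiem equation: s1 - s2 = Q/(2*pi*T) * ln(r2/r1).
ln(r2/r1) = ln(81.9/7.2) = 2.4314.
Q/(2*pi*T) = 0.495 / (2*pi*0.0535) = 0.495 / 0.3362 = 1.4726.
s1 - s2 = 1.4726 * 2.4314 = 3.5804 m.

3.5804


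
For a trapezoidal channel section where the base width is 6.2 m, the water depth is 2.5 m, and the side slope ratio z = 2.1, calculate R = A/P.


For a trapezoidal section with side slope z:
A = (b + z*y)*y = (6.2 + 2.1*2.5)*2.5 = 28.625 m^2.
P = b + 2*y*sqrt(1 + z^2) = 6.2 + 2*2.5*sqrt(1 + 2.1^2) = 17.83 m.
R = A/P = 28.625 / 17.83 = 1.6055 m.

1.6055


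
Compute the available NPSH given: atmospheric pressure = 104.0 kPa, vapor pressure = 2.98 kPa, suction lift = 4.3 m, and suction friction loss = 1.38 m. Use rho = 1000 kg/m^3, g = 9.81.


NPSHa = p_atm/(rho*g) - z_s - hf_s - p_vap/(rho*g).
p_atm/(rho*g) = 104.0*1000 / (1000*9.81) = 10.601 m.
p_vap/(rho*g) = 2.98*1000 / (1000*9.81) = 0.304 m.
NPSHa = 10.601 - 4.3 - 1.38 - 0.304
      = 4.62 m.

4.62


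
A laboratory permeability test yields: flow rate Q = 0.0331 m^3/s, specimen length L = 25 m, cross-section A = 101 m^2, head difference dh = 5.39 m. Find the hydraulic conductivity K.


From K = Q*L / (A*dh):
Numerator: Q*L = 0.0331 * 25 = 0.8275.
Denominator: A*dh = 101 * 5.39 = 544.39.
K = 0.8275 / 544.39 = 0.00152 m/s.

0.00152


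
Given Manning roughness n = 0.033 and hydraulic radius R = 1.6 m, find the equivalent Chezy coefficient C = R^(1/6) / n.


The Chezy coefficient relates to Manning's n through C = R^(1/6) / n.
R^(1/6) = 1.6^(1/6) = 1.081484.
C = 1.081484 / 0.033 = 32.77 m^(1/2)/s.

32.77


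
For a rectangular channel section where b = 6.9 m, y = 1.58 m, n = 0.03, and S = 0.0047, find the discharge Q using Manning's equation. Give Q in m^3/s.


For a rectangular channel, the cross-sectional area A = b * y = 6.9 * 1.58 = 10.9 m^2.
The wetted perimeter P = b + 2y = 6.9 + 2*1.58 = 10.06 m.
Hydraulic radius R = A/P = 10.9/10.06 = 1.0837 m.
Velocity V = (1/n)*R^(2/3)*S^(1/2) = (1/0.03)*1.0837^(2/3)*0.0047^(1/2) = 2.411 m/s.
Discharge Q = A * V = 10.9 * 2.411 = 26.285 m^3/s.

26.285


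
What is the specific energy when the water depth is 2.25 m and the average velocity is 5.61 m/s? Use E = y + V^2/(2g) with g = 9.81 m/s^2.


Specific energy E = y + V^2/(2g).
Velocity head = V^2/(2g) = 5.61^2 / (2*9.81) = 31.4721 / 19.62 = 1.6041 m.
E = 2.25 + 1.6041 = 3.8541 m.

3.8541


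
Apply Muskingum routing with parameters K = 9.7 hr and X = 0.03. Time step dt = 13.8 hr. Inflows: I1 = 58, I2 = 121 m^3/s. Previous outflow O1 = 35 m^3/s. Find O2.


Muskingum coefficients:
denom = 2*K*(1-X) + dt = 2*9.7*(1-0.03) + 13.8 = 32.618.
C0 = (dt - 2*K*X)/denom = (13.8 - 2*9.7*0.03)/32.618 = 0.4052.
C1 = (dt + 2*K*X)/denom = (13.8 + 2*9.7*0.03)/32.618 = 0.4409.
C2 = (2*K*(1-X) - dt)/denom = 0.1538.
O2 = C0*I2 + C1*I1 + C2*O1
   = 0.4052*121 + 0.4409*58 + 0.1538*35
   = 79.99 m^3/s.

79.99


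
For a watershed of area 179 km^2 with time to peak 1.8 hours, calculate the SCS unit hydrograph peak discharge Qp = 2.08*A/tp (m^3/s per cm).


SCS formula: Qp = 2.08 * A / tp.
Qp = 2.08 * 179 / 1.8
   = 372.32 / 1.8
   = 206.84 m^3/s per cm.

206.84


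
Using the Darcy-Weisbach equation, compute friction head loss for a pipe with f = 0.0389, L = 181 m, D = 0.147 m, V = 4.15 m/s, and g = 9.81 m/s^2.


Darcy-Weisbach equation: h_f = f * (L/D) * V^2/(2g).
f * L/D = 0.0389 * 181/0.147 = 47.8973.
V^2/(2g) = 4.15^2 / (2*9.81) = 17.2225 / 19.62 = 0.8778 m.
h_f = 47.8973 * 0.8778 = 42.044 m.

42.044


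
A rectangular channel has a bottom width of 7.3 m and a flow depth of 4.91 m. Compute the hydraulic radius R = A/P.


For a rectangular section:
Flow area A = b * y = 7.3 * 4.91 = 35.84 m^2.
Wetted perimeter P = b + 2y = 7.3 + 2*4.91 = 17.12 m.
Hydraulic radius R = A/P = 35.84 / 17.12 = 2.0936 m.

2.0936


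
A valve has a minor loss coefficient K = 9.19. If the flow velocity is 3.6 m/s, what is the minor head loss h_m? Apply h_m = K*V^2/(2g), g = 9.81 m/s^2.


Minor loss formula: h_m = K * V^2/(2g).
V^2 = 3.6^2 = 12.96.
V^2/(2g) = 12.96 / 19.62 = 0.6606 m.
h_m = 9.19 * 0.6606 = 6.0705 m.

6.0705


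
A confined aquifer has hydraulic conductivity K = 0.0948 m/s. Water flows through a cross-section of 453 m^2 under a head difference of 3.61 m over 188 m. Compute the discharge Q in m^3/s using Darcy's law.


Darcy's law: Q = K * A * i, where i = dh/L.
Hydraulic gradient i = 3.61 / 188 = 0.019202.
Q = 0.0948 * 453 * 0.019202
  = 0.8246 m^3/s.

0.8246


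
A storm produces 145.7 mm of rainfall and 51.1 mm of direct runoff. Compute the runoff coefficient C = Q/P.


The runoff coefficient C = runoff depth / rainfall depth.
C = 51.1 / 145.7
  = 0.3507.

0.3507


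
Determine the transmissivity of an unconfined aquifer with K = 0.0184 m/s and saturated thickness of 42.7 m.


Transmissivity is defined as T = K * h.
T = 0.0184 * 42.7
  = 0.7857 m^2/s.

0.7857


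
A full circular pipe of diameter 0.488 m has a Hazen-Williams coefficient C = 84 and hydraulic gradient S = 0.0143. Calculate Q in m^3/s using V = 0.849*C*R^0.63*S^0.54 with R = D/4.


For a full circular pipe, R = D/4 = 0.488/4 = 0.122 m.
V = 0.849 * 84 * 0.122^0.63 * 0.0143^0.54
  = 0.849 * 84 * 0.265709 * 0.100898
  = 1.9119 m/s.
Pipe area A = pi*D^2/4 = pi*0.488^2/4 = 0.187 m^2.
Q = A * V = 0.187 * 1.9119 = 0.3576 m^3/s.

0.3576


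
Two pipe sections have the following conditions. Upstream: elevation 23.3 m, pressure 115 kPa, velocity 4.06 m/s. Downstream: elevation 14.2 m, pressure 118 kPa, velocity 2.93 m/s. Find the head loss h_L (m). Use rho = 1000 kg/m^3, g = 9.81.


Total head at each section: H = z + p/(rho*g) + V^2/(2g).
H1 = 23.3 + 115*1000/(1000*9.81) + 4.06^2/(2*9.81)
   = 23.3 + 11.723 + 0.8401
   = 35.863 m.
H2 = 14.2 + 118*1000/(1000*9.81) + 2.93^2/(2*9.81)
   = 14.2 + 12.029 + 0.4376
   = 26.666 m.
h_L = H1 - H2 = 35.863 - 26.666 = 9.197 m.

9.197


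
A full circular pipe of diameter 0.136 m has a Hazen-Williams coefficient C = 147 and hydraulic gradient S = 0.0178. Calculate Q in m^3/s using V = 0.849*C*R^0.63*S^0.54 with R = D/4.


For a full circular pipe, R = D/4 = 0.136/4 = 0.034 m.
V = 0.849 * 147 * 0.034^0.63 * 0.0178^0.54
  = 0.849 * 147 * 0.118804 * 0.11356
  = 1.6838 m/s.
Pipe area A = pi*D^2/4 = pi*0.136^2/4 = 0.0145 m^2.
Q = A * V = 0.0145 * 1.6838 = 0.0245 m^3/s.

0.0245


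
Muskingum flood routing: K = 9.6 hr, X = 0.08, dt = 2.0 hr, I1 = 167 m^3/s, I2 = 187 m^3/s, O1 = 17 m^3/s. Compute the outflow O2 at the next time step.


Muskingum coefficients:
denom = 2*K*(1-X) + dt = 2*9.6*(1-0.08) + 2.0 = 19.664.
C0 = (dt - 2*K*X)/denom = (2.0 - 2*9.6*0.08)/19.664 = 0.0236.
C1 = (dt + 2*K*X)/denom = (2.0 + 2*9.6*0.08)/19.664 = 0.1798.
C2 = (2*K*(1-X) - dt)/denom = 0.7966.
O2 = C0*I2 + C1*I1 + C2*O1
   = 0.0236*187 + 0.1798*167 + 0.7966*17
   = 47.98 m^3/s.

47.98


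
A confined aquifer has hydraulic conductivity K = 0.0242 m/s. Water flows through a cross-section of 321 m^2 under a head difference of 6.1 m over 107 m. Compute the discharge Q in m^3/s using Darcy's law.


Darcy's law: Q = K * A * i, where i = dh/L.
Hydraulic gradient i = 6.1 / 107 = 0.057009.
Q = 0.0242 * 321 * 0.057009
  = 0.4429 m^3/s.

0.4429


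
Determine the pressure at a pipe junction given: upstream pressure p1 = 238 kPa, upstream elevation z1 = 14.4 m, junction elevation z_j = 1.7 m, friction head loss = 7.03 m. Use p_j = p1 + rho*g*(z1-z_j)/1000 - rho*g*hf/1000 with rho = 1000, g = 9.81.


Junction pressure: p_j = p1 + rho*g*(z1 - z_j)/1000 - rho*g*hf/1000.
Elevation term = 1000*9.81*(14.4 - 1.7)/1000 = 124.587 kPa.
Friction term = 1000*9.81*7.03/1000 = 68.964 kPa.
p_j = 238 + 124.587 - 68.964 = 293.62 kPa.

293.62


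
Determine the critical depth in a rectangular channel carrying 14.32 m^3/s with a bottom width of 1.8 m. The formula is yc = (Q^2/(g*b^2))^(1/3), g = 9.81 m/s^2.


Using yc = (Q^2 / (g * b^2))^(1/3):
Q^2 = 14.32^2 = 205.06.
g * b^2 = 9.81 * 1.8^2 = 9.81 * 3.24 = 31.78.
Q^2 / (g*b^2) = 205.06 / 31.78 = 6.4525.
yc = 6.4525^(1/3) = 1.8616 m.

1.8616


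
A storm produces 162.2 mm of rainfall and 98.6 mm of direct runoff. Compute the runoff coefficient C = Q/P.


The runoff coefficient C = runoff depth / rainfall depth.
C = 98.6 / 162.2
  = 0.6079.

0.6079


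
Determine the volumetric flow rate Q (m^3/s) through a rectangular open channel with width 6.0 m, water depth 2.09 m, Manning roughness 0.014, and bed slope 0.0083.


For a rectangular channel, the cross-sectional area A = b * y = 6.0 * 2.09 = 12.54 m^2.
The wetted perimeter P = b + 2y = 6.0 + 2*2.09 = 10.18 m.
Hydraulic radius R = A/P = 12.54/10.18 = 1.2318 m.
Velocity V = (1/n)*R^(2/3)*S^(1/2) = (1/0.014)*1.2318^(2/3)*0.0083^(1/2) = 7.4779 m/s.
Discharge Q = A * V = 12.54 * 7.4779 = 93.772 m^3/s.

93.772


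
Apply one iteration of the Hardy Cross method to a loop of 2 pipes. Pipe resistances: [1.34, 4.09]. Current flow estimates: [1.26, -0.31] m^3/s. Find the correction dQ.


Numerator terms (r*Q*|Q|): 1.34*1.26*|1.26| = 2.1274; 4.09*-0.31*|-0.31| = -0.393.
Sum of numerator = 1.7343.
Denominator terms (r*|Q|): 1.34*|1.26| = 1.6884; 4.09*|-0.31| = 1.2679.
2 * sum of denominator = 2 * 2.9563 = 5.9126.
dQ = -1.7343 / 5.9126 = -0.2933 m^3/s.

-0.2933


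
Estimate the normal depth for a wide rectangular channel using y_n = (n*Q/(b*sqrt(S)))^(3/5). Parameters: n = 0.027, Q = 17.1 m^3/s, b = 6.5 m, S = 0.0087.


We use the wide-channel approximation y_n = (n*Q/(b*sqrt(S)))^(3/5).
sqrt(S) = sqrt(0.0087) = 0.093274.
Numerator: n*Q = 0.027 * 17.1 = 0.4617.
Denominator: b*sqrt(S) = 6.5 * 0.093274 = 0.606281.
arg = 0.7615.
y_n = 0.7615^(3/5) = 0.8492 m.

0.8492


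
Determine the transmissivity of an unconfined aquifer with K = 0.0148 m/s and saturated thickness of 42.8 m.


Transmissivity is defined as T = K * h.
T = 0.0148 * 42.8
  = 0.6334 m^2/s.

0.6334


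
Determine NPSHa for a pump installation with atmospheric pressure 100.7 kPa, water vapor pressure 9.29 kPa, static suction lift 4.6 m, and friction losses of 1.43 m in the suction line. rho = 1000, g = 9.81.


NPSHa = p_atm/(rho*g) - z_s - hf_s - p_vap/(rho*g).
p_atm/(rho*g) = 100.7*1000 / (1000*9.81) = 10.265 m.
p_vap/(rho*g) = 9.29*1000 / (1000*9.81) = 0.947 m.
NPSHa = 10.265 - 4.6 - 1.43 - 0.947
      = 3.29 m.

3.29


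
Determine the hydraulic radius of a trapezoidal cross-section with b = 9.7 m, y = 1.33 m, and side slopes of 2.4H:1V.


For a trapezoidal section with side slope z:
A = (b + z*y)*y = (9.7 + 2.4*1.33)*1.33 = 17.146 m^2.
P = b + 2*y*sqrt(1 + z^2) = 9.7 + 2*1.33*sqrt(1 + 2.4^2) = 16.616 m.
R = A/P = 17.146 / 16.616 = 1.0319 m.

1.0319


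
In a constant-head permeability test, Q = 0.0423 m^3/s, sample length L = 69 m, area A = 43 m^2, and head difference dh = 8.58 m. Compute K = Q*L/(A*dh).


From K = Q*L / (A*dh):
Numerator: Q*L = 0.0423 * 69 = 2.9187.
Denominator: A*dh = 43 * 8.58 = 368.94.
K = 2.9187 / 368.94 = 0.007911 m/s.

0.007911


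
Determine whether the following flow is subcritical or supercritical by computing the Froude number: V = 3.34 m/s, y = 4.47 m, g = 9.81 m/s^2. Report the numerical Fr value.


The Froude number is defined as Fr = V / sqrt(g*y).
g*y = 9.81 * 4.47 = 43.8507.
sqrt(g*y) = sqrt(43.8507) = 6.622.
Fr = 3.34 / 6.622 = 0.5044.
Since Fr < 1, the flow is subcritical.

0.5044


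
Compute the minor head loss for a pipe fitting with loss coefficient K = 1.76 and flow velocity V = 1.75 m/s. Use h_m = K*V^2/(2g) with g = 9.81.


Minor loss formula: h_m = K * V^2/(2g).
V^2 = 1.75^2 = 3.0625.
V^2/(2g) = 3.0625 / 19.62 = 0.1561 m.
h_m = 1.76 * 0.1561 = 0.2747 m.

0.2747


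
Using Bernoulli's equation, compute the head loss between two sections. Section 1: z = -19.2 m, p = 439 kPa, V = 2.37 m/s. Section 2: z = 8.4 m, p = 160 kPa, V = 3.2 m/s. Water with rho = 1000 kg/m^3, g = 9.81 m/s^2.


Total head at each section: H = z + p/(rho*g) + V^2/(2g).
H1 = -19.2 + 439*1000/(1000*9.81) + 2.37^2/(2*9.81)
   = -19.2 + 44.75 + 0.2863
   = 25.837 m.
H2 = 8.4 + 160*1000/(1000*9.81) + 3.2^2/(2*9.81)
   = 8.4 + 16.31 + 0.5219
   = 25.232 m.
h_L = H1 - H2 = 25.837 - 25.232 = 0.605 m.

0.605


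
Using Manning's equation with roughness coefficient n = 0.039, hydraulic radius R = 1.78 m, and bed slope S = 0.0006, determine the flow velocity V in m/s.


Manning's equation gives V = (1/n) * R^(2/3) * S^(1/2).
First, compute R^(2/3) = 1.78^(2/3) = 1.4687.
Next, S^(1/2) = 0.0006^(1/2) = 0.024495.
Then 1/n = 1/0.039 = 25.64.
V = 25.64 * 1.4687 * 0.024495 = 0.9225 m/s.

0.9225


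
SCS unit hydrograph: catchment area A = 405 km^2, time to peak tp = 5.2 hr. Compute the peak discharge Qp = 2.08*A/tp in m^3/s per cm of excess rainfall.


SCS formula: Qp = 2.08 * A / tp.
Qp = 2.08 * 405 / 5.2
   = 842.4 / 5.2
   = 162.0 m^3/s per cm.

162.0


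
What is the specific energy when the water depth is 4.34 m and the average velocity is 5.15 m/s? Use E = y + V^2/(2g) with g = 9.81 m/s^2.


Specific energy E = y + V^2/(2g).
Velocity head = V^2/(2g) = 5.15^2 / (2*9.81) = 26.5225 / 19.62 = 1.3518 m.
E = 4.34 + 1.3518 = 5.6918 m.

5.6918


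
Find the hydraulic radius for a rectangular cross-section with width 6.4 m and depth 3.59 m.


For a rectangular section:
Flow area A = b * y = 6.4 * 3.59 = 22.98 m^2.
Wetted perimeter P = b + 2y = 6.4 + 2*3.59 = 13.58 m.
Hydraulic radius R = A/P = 22.98 / 13.58 = 1.6919 m.

1.6919


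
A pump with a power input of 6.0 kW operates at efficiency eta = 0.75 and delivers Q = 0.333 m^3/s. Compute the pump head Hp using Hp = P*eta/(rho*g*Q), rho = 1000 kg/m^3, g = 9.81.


Pump head formula: Hp = P * eta / (rho * g * Q).
Numerator: P * eta = 6.0 * 1000 * 0.75 = 4500.0 W.
Denominator: rho * g * Q = 1000 * 9.81 * 0.333 = 3266.73.
Hp = 4500.0 / 3266.73 = 1.38 m.

1.38


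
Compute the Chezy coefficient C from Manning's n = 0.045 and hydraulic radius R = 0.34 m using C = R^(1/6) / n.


The Chezy coefficient relates to Manning's n through C = R^(1/6) / n.
R^(1/6) = 0.34^(1/6) = 0.835436.
C = 0.835436 / 0.045 = 18.57 m^(1/2)/s.

18.57


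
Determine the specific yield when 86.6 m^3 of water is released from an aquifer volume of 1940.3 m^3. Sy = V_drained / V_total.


Specific yield Sy = Volume drained / Total volume.
Sy = 86.6 / 1940.3
   = 0.0446.

0.0446


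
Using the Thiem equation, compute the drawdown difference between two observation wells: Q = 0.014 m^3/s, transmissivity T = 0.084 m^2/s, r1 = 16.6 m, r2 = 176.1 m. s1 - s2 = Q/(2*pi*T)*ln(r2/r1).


Thiem equation: s1 - s2 = Q/(2*pi*T) * ln(r2/r1).
ln(r2/r1) = ln(176.1/16.6) = 2.3616.
Q/(2*pi*T) = 0.014 / (2*pi*0.084) = 0.014 / 0.5278 = 0.0265.
s1 - s2 = 0.0265 * 2.3616 = 0.0626 m.

0.0626


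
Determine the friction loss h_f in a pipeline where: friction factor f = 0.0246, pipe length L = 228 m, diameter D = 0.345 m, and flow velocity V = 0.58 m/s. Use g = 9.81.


Darcy-Weisbach equation: h_f = f * (L/D) * V^2/(2g).
f * L/D = 0.0246 * 228/0.345 = 16.2574.
V^2/(2g) = 0.58^2 / (2*9.81) = 0.3364 / 19.62 = 0.0171 m.
h_f = 16.2574 * 0.0171 = 0.279 m.

0.279


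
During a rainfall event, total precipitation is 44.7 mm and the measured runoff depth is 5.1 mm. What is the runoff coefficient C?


The runoff coefficient C = runoff depth / rainfall depth.
C = 5.1 / 44.7
  = 0.1141.

0.1141


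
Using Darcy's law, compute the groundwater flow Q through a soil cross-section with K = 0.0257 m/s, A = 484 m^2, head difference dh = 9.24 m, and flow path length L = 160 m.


Darcy's law: Q = K * A * i, where i = dh/L.
Hydraulic gradient i = 9.24 / 160 = 0.05775.
Q = 0.0257 * 484 * 0.05775
  = 0.7183 m^3/s.

0.7183


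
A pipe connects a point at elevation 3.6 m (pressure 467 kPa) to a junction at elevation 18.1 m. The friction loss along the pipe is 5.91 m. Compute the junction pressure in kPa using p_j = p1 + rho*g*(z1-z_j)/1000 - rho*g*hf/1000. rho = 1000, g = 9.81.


Junction pressure: p_j = p1 + rho*g*(z1 - z_j)/1000 - rho*g*hf/1000.
Elevation term = 1000*9.81*(3.6 - 18.1)/1000 = -142.245 kPa.
Friction term = 1000*9.81*5.91/1000 = 57.977 kPa.
p_j = 467 + -142.245 - 57.977 = 266.78 kPa.

266.78


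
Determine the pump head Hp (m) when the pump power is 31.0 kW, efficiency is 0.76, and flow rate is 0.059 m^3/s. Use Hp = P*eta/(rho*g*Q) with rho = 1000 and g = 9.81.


Pump head formula: Hp = P * eta / (rho * g * Q).
Numerator: P * eta = 31.0 * 1000 * 0.76 = 23560.0 W.
Denominator: rho * g * Q = 1000 * 9.81 * 0.059 = 578.79.
Hp = 23560.0 / 578.79 = 40.71 m.

40.71


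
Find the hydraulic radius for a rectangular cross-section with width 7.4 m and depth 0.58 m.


For a rectangular section:
Flow area A = b * y = 7.4 * 0.58 = 4.29 m^2.
Wetted perimeter P = b + 2y = 7.4 + 2*0.58 = 8.56 m.
Hydraulic radius R = A/P = 4.29 / 8.56 = 0.5014 m.

0.5014


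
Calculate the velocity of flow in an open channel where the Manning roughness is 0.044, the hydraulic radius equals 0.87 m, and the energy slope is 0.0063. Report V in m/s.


Manning's equation gives V = (1/n) * R^(2/3) * S^(1/2).
First, compute R^(2/3) = 0.87^(2/3) = 0.9113.
Next, S^(1/2) = 0.0063^(1/2) = 0.079373.
Then 1/n = 1/0.044 = 22.73.
V = 22.73 * 0.9113 * 0.079373 = 1.644 m/s.

1.644


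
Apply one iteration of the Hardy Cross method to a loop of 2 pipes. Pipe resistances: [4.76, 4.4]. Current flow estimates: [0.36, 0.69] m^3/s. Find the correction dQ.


Numerator terms (r*Q*|Q|): 4.76*0.36*|0.36| = 0.6169; 4.4*0.69*|0.69| = 2.0948.
Sum of numerator = 2.7117.
Denominator terms (r*|Q|): 4.76*|0.36| = 1.7136; 4.4*|0.69| = 3.036.
2 * sum of denominator = 2 * 4.7496 = 9.4992.
dQ = -2.7117 / 9.4992 = -0.2855 m^3/s.

-0.2855


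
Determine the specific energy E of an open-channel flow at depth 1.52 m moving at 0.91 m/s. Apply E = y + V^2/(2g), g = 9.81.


Specific energy E = y + V^2/(2g).
Velocity head = V^2/(2g) = 0.91^2 / (2*9.81) = 0.8281 / 19.62 = 0.0422 m.
E = 1.52 + 0.0422 = 1.5622 m.

1.5622


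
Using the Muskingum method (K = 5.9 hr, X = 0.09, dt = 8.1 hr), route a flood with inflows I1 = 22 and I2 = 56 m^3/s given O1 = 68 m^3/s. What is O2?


Muskingum coefficients:
denom = 2*K*(1-X) + dt = 2*5.9*(1-0.09) + 8.1 = 18.838.
C0 = (dt - 2*K*X)/denom = (8.1 - 2*5.9*0.09)/18.838 = 0.3736.
C1 = (dt + 2*K*X)/denom = (8.1 + 2*5.9*0.09)/18.838 = 0.4864.
C2 = (2*K*(1-X) - dt)/denom = 0.14.
O2 = C0*I2 + C1*I1 + C2*O1
   = 0.3736*56 + 0.4864*22 + 0.14*68
   = 41.14 m^3/s.

41.14


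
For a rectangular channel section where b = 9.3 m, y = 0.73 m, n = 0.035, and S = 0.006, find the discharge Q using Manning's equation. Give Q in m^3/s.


For a rectangular channel, the cross-sectional area A = b * y = 9.3 * 0.73 = 6.79 m^2.
The wetted perimeter P = b + 2y = 9.3 + 2*0.73 = 10.76 m.
Hydraulic radius R = A/P = 6.79/10.76 = 0.6309 m.
Velocity V = (1/n)*R^(2/3)*S^(1/2) = (1/0.035)*0.6309^(2/3)*0.006^(1/2) = 1.6281 m/s.
Discharge Q = A * V = 6.79 * 1.6281 = 11.053 m^3/s.

11.053


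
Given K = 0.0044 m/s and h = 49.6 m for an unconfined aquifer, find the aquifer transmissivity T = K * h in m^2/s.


Transmissivity is defined as T = K * h.
T = 0.0044 * 49.6
  = 0.2182 m^2/s.

0.2182


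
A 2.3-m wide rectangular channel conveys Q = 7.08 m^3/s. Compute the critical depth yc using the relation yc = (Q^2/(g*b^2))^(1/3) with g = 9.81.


Using yc = (Q^2 / (g * b^2))^(1/3):
Q^2 = 7.08^2 = 50.13.
g * b^2 = 9.81 * 2.3^2 = 9.81 * 5.29 = 51.89.
Q^2 / (g*b^2) = 50.13 / 51.89 = 0.9661.
yc = 0.9661^(1/3) = 0.9885 m.

0.9885


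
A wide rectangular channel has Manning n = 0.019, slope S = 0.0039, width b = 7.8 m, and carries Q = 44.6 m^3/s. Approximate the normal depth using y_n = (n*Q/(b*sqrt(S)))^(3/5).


We use the wide-channel approximation y_n = (n*Q/(b*sqrt(S)))^(3/5).
sqrt(S) = sqrt(0.0039) = 0.06245.
Numerator: n*Q = 0.019 * 44.6 = 0.8474.
Denominator: b*sqrt(S) = 7.8 * 0.06245 = 0.48711.
arg = 1.7396.
y_n = 1.7396^(3/5) = 1.394 m.

1.394


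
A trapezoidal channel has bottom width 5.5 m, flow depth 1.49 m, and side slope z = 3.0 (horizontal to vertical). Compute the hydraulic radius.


For a trapezoidal section with side slope z:
A = (b + z*y)*y = (5.5 + 3.0*1.49)*1.49 = 14.855 m^2.
P = b + 2*y*sqrt(1 + z^2) = 5.5 + 2*1.49*sqrt(1 + 3.0^2) = 14.924 m.
R = A/P = 14.855 / 14.924 = 0.9954 m.

0.9954


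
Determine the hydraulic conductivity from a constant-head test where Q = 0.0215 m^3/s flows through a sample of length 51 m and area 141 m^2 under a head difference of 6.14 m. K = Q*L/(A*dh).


From K = Q*L / (A*dh):
Numerator: Q*L = 0.0215 * 51 = 1.0965.
Denominator: A*dh = 141 * 6.14 = 865.74.
K = 1.0965 / 865.74 = 0.001267 m/s.

0.001267


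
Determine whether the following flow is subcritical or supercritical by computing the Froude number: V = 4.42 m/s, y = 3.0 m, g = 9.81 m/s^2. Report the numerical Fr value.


The Froude number is defined as Fr = V / sqrt(g*y).
g*y = 9.81 * 3.0 = 29.43.
sqrt(g*y) = sqrt(29.43) = 5.4249.
Fr = 4.42 / 5.4249 = 0.8148.
Since Fr < 1, the flow is subcritical.

0.8148


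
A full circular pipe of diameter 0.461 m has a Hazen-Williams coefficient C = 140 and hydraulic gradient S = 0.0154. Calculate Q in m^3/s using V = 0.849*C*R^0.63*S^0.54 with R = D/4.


For a full circular pipe, R = D/4 = 0.461/4 = 0.1153 m.
V = 0.849 * 140 * 0.1153^0.63 * 0.0154^0.54
  = 0.849 * 140 * 0.25635 * 0.105017
  = 3.1999 m/s.
Pipe area A = pi*D^2/4 = pi*0.461^2/4 = 0.1669 m^2.
Q = A * V = 0.1669 * 3.1999 = 0.5341 m^3/s.

0.5341


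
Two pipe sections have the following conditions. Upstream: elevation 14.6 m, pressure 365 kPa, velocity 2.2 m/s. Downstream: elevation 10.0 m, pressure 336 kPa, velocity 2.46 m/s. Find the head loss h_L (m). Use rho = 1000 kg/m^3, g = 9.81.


Total head at each section: H = z + p/(rho*g) + V^2/(2g).
H1 = 14.6 + 365*1000/(1000*9.81) + 2.2^2/(2*9.81)
   = 14.6 + 37.207 + 0.2467
   = 52.054 m.
H2 = 10.0 + 336*1000/(1000*9.81) + 2.46^2/(2*9.81)
   = 10.0 + 34.251 + 0.3084
   = 44.559 m.
h_L = H1 - H2 = 52.054 - 44.559 = 7.494 m.

7.494


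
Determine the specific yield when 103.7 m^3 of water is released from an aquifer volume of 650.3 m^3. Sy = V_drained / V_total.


Specific yield Sy = Volume drained / Total volume.
Sy = 103.7 / 650.3
   = 0.1595.

0.1595


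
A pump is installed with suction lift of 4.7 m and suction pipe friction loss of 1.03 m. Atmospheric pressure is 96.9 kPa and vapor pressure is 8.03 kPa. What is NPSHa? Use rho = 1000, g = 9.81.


NPSHa = p_atm/(rho*g) - z_s - hf_s - p_vap/(rho*g).
p_atm/(rho*g) = 96.9*1000 / (1000*9.81) = 9.878 m.
p_vap/(rho*g) = 8.03*1000 / (1000*9.81) = 0.819 m.
NPSHa = 9.878 - 4.7 - 1.03 - 0.819
      = 3.33 m.

3.33


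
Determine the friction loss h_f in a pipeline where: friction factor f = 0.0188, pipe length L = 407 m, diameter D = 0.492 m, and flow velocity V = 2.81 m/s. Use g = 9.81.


Darcy-Weisbach equation: h_f = f * (L/D) * V^2/(2g).
f * L/D = 0.0188 * 407/0.492 = 15.552.
V^2/(2g) = 2.81^2 / (2*9.81) = 7.8961 / 19.62 = 0.4025 m.
h_f = 15.552 * 0.4025 = 6.259 m.

6.259


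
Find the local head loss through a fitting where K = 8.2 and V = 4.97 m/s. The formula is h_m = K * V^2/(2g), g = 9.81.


Minor loss formula: h_m = K * V^2/(2g).
V^2 = 4.97^2 = 24.7009.
V^2/(2g) = 24.7009 / 19.62 = 1.259 m.
h_m = 8.2 * 1.259 = 10.3235 m.

10.3235


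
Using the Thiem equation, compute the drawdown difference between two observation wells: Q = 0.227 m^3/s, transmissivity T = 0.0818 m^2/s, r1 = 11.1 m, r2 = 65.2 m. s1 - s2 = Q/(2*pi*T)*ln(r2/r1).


Thiem equation: s1 - s2 = Q/(2*pi*T) * ln(r2/r1).
ln(r2/r1) = ln(65.2/11.1) = 1.7705.
Q/(2*pi*T) = 0.227 / (2*pi*0.0818) = 0.227 / 0.514 = 0.4417.
s1 - s2 = 0.4417 * 1.7705 = 0.782 m.

0.782


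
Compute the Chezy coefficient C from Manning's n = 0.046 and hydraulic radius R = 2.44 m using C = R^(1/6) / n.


The Chezy coefficient relates to Manning's n through C = R^(1/6) / n.
R^(1/6) = 2.44^(1/6) = 1.160286.
C = 1.160286 / 0.046 = 25.22 m^(1/2)/s.

25.22


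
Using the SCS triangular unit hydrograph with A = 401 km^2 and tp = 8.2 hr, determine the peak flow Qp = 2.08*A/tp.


SCS formula: Qp = 2.08 * A / tp.
Qp = 2.08 * 401 / 8.2
   = 834.08 / 8.2
   = 101.72 m^3/s per cm.

101.72


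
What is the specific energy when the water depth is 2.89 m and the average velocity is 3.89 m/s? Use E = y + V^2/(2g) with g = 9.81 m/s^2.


Specific energy E = y + V^2/(2g).
Velocity head = V^2/(2g) = 3.89^2 / (2*9.81) = 15.1321 / 19.62 = 0.7713 m.
E = 2.89 + 0.7713 = 3.6613 m.

3.6613
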